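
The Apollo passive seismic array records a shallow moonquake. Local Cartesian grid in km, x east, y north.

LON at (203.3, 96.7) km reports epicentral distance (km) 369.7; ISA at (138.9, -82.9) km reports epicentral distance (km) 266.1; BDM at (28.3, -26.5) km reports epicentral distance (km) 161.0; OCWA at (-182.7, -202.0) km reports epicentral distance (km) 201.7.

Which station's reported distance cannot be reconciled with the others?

OCWA

Solve using three stations at a time. Using LON, ISA, BDM (subtract circle equations pairwise → linear system) gives (x, y) ≈ (-126.9, -69.6).
Distances from that point to each station vs reported:
  LON: calculated 369.7 vs reported 369.7 → residual 0.0 km
  ISA: calculated 266.2 vs reported 266.1 → residual 0.1 km
  BDM: calculated 161.1 vs reported 161.0 → residual 0.1 km
  OCWA: calculated 143.7 vs reported 201.7 → residual 58.0 km
LON, ISA, BDM are mutually consistent (residuals ≈ 0); OCWA is off by 58.0 km.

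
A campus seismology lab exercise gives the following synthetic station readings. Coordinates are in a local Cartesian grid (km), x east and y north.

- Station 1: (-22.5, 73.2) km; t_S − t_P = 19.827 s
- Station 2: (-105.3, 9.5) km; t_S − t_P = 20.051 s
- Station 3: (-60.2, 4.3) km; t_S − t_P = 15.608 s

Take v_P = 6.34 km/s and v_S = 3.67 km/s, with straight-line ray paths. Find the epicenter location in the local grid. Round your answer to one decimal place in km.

Distance from S−P lag: d = Δt · v_P v_S / (v_P − v_S) = Δt · (6.34·3.67)/(6.34−3.67) ≈ 8.7145·Δt.
So d_Station 1 = 172.78, d_Station 2 = 174.74, d_Station 3 = 136.02 km.
Circle about each station: (x + 22.5)² + (y − 73.2)² = 172.78²; (x + 105.3)² + (y − 9.5)² = 174.74²; (x + 60.2)² + (y − 4.3)² = 136.02².
Subtracting pairs of circle equations eliminates x²+y² and gives linear equations (the radical axes):
-165.6 x − 127.4 y = 4632.71
-75.4 x − 137.8 y = 9129.53
Solving the 2×2 system: x ≈ 39.7, y ≈ -88.0 km.

39.7 km east, -88.0 km north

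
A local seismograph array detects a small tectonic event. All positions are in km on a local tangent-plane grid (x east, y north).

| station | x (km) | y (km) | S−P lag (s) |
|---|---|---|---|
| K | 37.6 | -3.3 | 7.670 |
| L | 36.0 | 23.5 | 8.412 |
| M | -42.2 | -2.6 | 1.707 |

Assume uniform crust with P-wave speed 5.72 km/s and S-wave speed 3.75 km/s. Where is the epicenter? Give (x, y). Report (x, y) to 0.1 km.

Distance from S−P lag: d = Δt · v_P v_S / (v_P − v_S) = Δt · (5.72·3.75)/(5.72−3.75) ≈ 10.8883·Δt.
So d_K = 83.51, d_L = 91.59, d_M = 18.59 km.
Circle about each station: (x − 37.6)² + (y + 3.3)² = 83.51²; (x − 36.0)² + (y − 23.5)² = 91.59²; (x + 42.2)² + (y + 2.6)² = 18.59².
Subtracting pairs of circle equations eliminates x²+y² and gives linear equations (the radical axes):
-3.2 x + 53.6 y = -991.21
-159.6 x + 1.4 y = 6991.28
Solving the 2×2 system: x ≈ -44.0, y ≈ -21.1 km.

(-44.0, -21.1)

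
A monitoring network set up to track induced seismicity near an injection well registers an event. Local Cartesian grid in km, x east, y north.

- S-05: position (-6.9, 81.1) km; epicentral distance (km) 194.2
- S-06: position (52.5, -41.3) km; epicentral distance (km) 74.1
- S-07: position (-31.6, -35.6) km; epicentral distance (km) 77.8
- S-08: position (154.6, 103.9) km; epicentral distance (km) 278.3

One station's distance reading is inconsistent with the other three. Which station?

Solve using three stations at a time. Using S-05, S-07, S-08 (subtract circle equations pairwise → linear system) gives (x, y) ≈ (-20.2, -112.7).
Distances from that point to each station vs reported:
  S-05: calculated 194.3 vs reported 194.2 → residual 0.1 km
  S-06: calculated 101.9 vs reported 74.1 → residual 27.8 km
  S-07: calculated 77.9 vs reported 77.8 → residual 0.1 km
  S-08: calculated 278.3 vs reported 278.3 → residual 0.0 km
S-05, S-07, S-08 are mutually consistent (residuals ≈ 0); S-06 is off by 27.8 km.

S-06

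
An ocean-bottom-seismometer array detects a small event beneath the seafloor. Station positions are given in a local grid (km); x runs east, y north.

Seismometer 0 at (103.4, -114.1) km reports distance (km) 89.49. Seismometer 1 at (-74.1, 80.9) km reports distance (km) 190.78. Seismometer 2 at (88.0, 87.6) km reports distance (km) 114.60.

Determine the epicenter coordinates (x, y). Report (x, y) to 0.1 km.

Circle about each station: (x − 103.4)² + (y + 114.1)² = 89.49²; (x + 74.1)² + (y − 80.9)² = 190.78²; (x − 88.0)² + (y − 87.6)² = 114.60².
Subtracting the Seismometer 0 equation from the Seismometer 1 and Seismometer 2 equations removes the quadratic terms:
-355.0 x + 390.0 y = -40063.30
-30.8 x + 403.4 y = -13417.31
Solving the 2×2 system: x ≈ 83.3, y ≈ -26.9 km.

83.3 km east, -26.9 km north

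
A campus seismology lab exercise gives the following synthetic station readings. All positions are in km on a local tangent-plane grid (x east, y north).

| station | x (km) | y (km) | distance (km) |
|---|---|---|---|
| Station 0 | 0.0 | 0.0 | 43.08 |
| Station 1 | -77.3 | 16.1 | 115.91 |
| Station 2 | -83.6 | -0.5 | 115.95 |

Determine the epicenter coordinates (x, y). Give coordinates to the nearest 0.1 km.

(27.7, -33.0)

Circle about each station: x² + y² = 43.08²; (x + 77.3)² + (y − 16.1)² = 115.91²; (x + 83.6)² + (y + 0.5)² = 115.95².
Subtracting pairs of circle equations eliminates x²+y² and gives linear equations (the radical axes):
-154.6 x + 32.2 y = -5344.74
-167.2 x − 1.0 y = -4599.31
Solving the 2×2 system: x ≈ 27.7, y ≈ -33.0 km.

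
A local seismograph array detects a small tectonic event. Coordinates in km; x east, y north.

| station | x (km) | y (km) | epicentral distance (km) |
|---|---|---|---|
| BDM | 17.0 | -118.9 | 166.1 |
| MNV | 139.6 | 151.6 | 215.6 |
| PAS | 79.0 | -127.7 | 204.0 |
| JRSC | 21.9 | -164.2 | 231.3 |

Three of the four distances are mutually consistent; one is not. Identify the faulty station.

Solve using three stations at a time. Using BDM, MNV, PAS (subtract circle equations pairwise → linear system) gives (x, y) ≈ (-42.5, 36.2).
Distances from that point to each station vs reported:
  BDM: calculated 166.1 vs reported 166.1 → residual 0.0 km
  MNV: calculated 215.6 vs reported 215.6 → residual 0.0 km
  PAS: calculated 204.0 vs reported 204.0 → residual 0.0 km
  JRSC: calculated 210.5 vs reported 231.3 → residual 20.8 km
BDM, MNV, PAS are mutually consistent (residuals ≈ 0); JRSC is off by 20.8 km.

JRSC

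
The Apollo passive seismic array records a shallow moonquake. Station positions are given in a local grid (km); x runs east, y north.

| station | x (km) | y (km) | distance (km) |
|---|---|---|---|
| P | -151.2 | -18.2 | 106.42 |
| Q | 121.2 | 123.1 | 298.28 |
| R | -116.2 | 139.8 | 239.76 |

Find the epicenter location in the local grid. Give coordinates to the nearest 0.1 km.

Circle about each station: (x + 151.2)² + (y + 18.2)² = 106.42²; (x − 121.2)² + (y − 123.1)² = 298.28²; (x + 116.2)² + (y − 139.8)² = 239.76².
Subtracting pairs of circle equations eliminates x²+y² and gives linear equations (the radical axes):
544.8 x + 282.6 y = -70995.37
70.0 x + 316.0 y = -36305.84
Solving the 2×2 system: x ≈ -79.9, y ≈ -97.2 km.

(-79.9, -97.2)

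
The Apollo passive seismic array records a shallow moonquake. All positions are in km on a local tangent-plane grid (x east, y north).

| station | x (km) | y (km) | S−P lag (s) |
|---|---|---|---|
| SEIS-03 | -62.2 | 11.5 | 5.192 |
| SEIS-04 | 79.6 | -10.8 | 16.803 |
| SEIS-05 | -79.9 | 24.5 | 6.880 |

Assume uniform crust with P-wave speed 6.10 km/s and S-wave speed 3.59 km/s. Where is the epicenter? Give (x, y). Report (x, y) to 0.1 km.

x ≈ -65.2 km, y ≈ -33.7 km

Distance from S−P lag: d = Δt · v_P v_S / (v_P − v_S) = Δt · (6.10·3.59)/(6.10−3.59) ≈ 8.7247·Δt.
So d_SEIS-03 = 45.30, d_SEIS-04 = 146.60, d_SEIS-05 = 60.03 km.
Circle about each station: (x + 62.2)² + (y − 11.5)² = 45.30²; (x − 79.6)² + (y + 10.8)² = 146.60²; (x + 79.9)² + (y − 24.5)² = 60.03².
Subtracting the SEIS-03 equation from the SEIS-04 and SEIS-05 equations removes the quadratic terms:
283.6 x − 44.6 y = -16987.76
-35.4 x + 26.0 y = 1431.66
Solving the 2×2 system: x ≈ -65.2, y ≈ -33.7 km.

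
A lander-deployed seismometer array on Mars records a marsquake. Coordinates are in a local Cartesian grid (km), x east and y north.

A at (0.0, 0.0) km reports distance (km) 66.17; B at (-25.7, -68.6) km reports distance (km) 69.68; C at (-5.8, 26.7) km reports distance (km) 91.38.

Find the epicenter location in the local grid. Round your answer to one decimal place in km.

41.8 km east, -51.3 km north

Circle about each station: x² + y² = 66.17²; (x + 25.7)² + (y + 68.6)² = 69.68²; (x + 5.8)² + (y − 26.7)² = 91.38².
Subtracting pairs of circle equations eliminates x²+y² and gives linear equations (the radical axes):
-51.4 x − 137.2 y = 4889.62
-11.6 x + 53.4 y = -3225.31
Solving the 2×2 system: x ≈ 41.8, y ≈ -51.3 km.
Check against A (with the unrounded x, y): √(x²+y²) = 66.20 ≈ 66.17 km. ✓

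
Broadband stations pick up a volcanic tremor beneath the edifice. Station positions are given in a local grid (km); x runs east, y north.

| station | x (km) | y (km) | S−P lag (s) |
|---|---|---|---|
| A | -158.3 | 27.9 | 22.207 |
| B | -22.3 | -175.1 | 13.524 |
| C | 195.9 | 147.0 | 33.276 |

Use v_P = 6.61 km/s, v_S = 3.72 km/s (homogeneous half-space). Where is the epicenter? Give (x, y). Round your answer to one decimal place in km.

6.9 km east, -63.8 km north

Distance from S−P lag: d = Δt · v_P v_S / (v_P − v_S) = Δt · (6.61·3.72)/(6.61−3.72) ≈ 8.5084·Δt.
So d_A = 188.95, d_B = 115.07, d_C = 283.12 km.
Circle about each station: (x + 158.3)² + (y − 27.9)² = 188.95²; (x + 22.3)² + (y + 175.1)² = 115.07²; (x − 195.9)² + (y − 147.0)² = 283.12².
Subtracting the A equation from the B and C equations removes the quadratic terms:
272.0 x − 406.0 y = 27781.00
708.4 x + 238.2 y = -10306.32
Solving the 2×2 system: x ≈ 6.9, y ≈ -63.8 km.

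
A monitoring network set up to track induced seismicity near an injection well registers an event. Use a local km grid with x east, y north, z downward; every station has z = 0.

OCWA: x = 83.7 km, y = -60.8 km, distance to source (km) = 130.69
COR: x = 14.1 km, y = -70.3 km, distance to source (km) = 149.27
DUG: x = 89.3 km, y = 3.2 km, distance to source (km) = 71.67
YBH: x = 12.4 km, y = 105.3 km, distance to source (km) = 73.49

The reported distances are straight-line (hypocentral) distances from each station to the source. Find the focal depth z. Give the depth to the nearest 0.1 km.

z ≈ 27.2 km

Each station gives a sphere (x−x_i)² + (y−y_i)² + z² = d_i² (stations at z=0).
Subtracting the OCWA sphere from COR and DUG: z² cancels, leaving linear equations in x and y:
-139.2 x − 19.0 y = -10763.09
11.2 x + 128.0 y = 9225.69
Solving: x ≈ 68.299, y ≈ 66.100 km (keep extra digits for the depth step; rounded: 68.3, 66.1).
Then from the OCWA sphere: z² = 130.69² − (x − 83.7)² − (y + 60.8)² with x = 68.299, y = 66.100, so z ≈ 27.186 ≈ 27.2 km.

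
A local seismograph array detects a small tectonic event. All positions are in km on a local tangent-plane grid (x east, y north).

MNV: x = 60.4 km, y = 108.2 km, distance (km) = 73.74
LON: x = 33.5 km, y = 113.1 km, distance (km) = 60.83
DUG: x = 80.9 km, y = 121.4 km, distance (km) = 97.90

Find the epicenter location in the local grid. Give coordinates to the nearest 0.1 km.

(5.3, 59.2)

Circle about each station: (x − 60.4)² + (y − 108.2)² = 73.74²; (x − 33.5)² + (y − 113.1)² = 60.83²; (x − 80.9)² + (y − 121.4)² = 97.90².
Subtracting pairs of circle equations eliminates x²+y² and gives linear equations (the radical axes):
-53.8 x + 9.8 y = 295.76
41.0 x + 26.4 y = 1780.55
Solving the 2×2 system: x ≈ 5.3, y ≈ 59.2 km.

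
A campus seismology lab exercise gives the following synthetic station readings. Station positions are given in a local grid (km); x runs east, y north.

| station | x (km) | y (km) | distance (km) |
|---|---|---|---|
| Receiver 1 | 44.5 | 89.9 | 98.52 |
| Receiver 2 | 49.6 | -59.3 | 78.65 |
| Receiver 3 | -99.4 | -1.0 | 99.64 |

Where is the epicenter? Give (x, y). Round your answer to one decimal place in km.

0.2 km east, 1.9 km north

Circle about each station: (x − 44.5)² + (y − 89.9)² = 98.52²; (x − 49.6)² + (y + 59.3)² = 78.65²; (x + 99.4)² + (y + 1.0)² = 99.64².
Subtracting the Receiver 1 equation from the Receiver 2 and Receiver 3 equations removes the quadratic terms:
10.2 x − 298.4 y = -565.24
-287.8 x − 181.8 y = -402.84
Solving the 2×2 system: x ≈ 0.2, y ≈ 1.9 km.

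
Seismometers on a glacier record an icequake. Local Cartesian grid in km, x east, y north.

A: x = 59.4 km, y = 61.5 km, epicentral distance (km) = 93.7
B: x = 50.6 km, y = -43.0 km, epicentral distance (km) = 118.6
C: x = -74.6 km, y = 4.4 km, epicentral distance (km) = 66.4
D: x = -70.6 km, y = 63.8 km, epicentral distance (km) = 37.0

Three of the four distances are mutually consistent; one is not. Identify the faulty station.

Solve using three stations at a time. Using A, C, D (subtract circle equations pairwise → linear system) gives (x, y) ≈ (-34.2, 57.1).
Distances from that point to each station vs reported:
  A: calculated 93.7 vs reported 93.7 → residual 0.0 km
  B: calculated 131.2 vs reported 118.6 → residual 12.6 km
  C: calculated 66.4 vs reported 66.4 → residual 0.0 km
  D: calculated 37.0 vs reported 37.0 → residual 0.0 km
A, C, D are mutually consistent (residuals ≈ 0); B is off by 12.6 km.

B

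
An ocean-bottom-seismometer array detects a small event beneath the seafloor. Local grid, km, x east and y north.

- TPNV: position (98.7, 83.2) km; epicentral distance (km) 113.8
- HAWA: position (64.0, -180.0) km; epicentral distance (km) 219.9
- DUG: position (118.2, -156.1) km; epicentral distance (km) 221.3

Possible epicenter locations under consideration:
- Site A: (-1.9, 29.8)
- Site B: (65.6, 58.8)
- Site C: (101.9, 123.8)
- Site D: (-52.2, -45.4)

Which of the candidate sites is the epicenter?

For each candidate, compare |candidate − station| to the reported distance:
Site A: residuals TPNV 0.1, HAWA 0.0, DUG 0.0 → max 0.1 km
Site B: residuals TPNV 72.7, HAWA 18.9, DUG 0.1 → max 72.7 km
Site C: residuals TPNV 73.1, HAWA 86.3, DUG 59.1 → max 86.3 km
Site D: residuals TPNV 84.5, HAWA 42.1, DUG 18.1 → max 84.5 km
Only Site A has all residuals ≈ 0.

Site A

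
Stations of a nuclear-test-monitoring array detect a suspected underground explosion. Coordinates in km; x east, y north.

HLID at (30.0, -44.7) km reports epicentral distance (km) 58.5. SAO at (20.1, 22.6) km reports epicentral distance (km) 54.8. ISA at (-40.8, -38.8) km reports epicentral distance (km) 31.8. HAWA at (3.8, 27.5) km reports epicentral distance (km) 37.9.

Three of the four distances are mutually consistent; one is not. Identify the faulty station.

HAWA

Solve using three stations at a time. Using HLID, SAO, ISA (subtract circle equations pairwise → linear system) gives (x, y) ≈ (-20.2, -14.6).
Distances from that point to each station vs reported:
  HLID: calculated 58.5 vs reported 58.5 → residual 0.0 km
  SAO: calculated 54.8 vs reported 54.8 → residual 0.0 km
  ISA: calculated 31.8 vs reported 31.8 → residual 0.0 km
  HAWA: calculated 48.4 vs reported 37.9 → residual 10.5 km
HLID, SAO, ISA are mutually consistent (residuals ≈ 0); HAWA is off by 10.5 km.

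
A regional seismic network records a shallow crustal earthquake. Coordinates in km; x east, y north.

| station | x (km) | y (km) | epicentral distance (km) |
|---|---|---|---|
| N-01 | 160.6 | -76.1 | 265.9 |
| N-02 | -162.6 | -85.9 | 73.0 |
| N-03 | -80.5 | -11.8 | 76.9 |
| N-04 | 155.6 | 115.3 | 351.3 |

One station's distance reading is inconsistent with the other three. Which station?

N-03

Solve using three stations at a time. Using N-01, N-02, N-04 (subtract circle equations pairwise → linear system) gives (x, y) ≈ (-100.8, -124.9).
Distances from that point to each station vs reported:
  N-01: calculated 265.9 vs reported 265.9 → residual 0.0 km
  N-02: calculated 73.0 vs reported 73.0 → residual 0.0 km
  N-03: calculated 114.9 vs reported 76.9 → residual 38.0 km
  N-04: calculated 351.3 vs reported 351.3 → residual 0.0 km
N-01, N-02, N-04 are mutually consistent (residuals ≈ 0); N-03 is off by 38.0 km.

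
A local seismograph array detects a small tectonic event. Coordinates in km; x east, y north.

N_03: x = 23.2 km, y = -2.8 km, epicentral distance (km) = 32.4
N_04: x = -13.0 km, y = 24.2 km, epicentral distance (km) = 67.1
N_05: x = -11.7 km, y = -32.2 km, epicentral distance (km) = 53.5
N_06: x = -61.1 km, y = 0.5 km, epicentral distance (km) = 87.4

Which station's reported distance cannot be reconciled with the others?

N_05

Solve using three stations at a time. Using N_03, N_04, N_06 (subtract circle equations pairwise → linear system) gives (x, y) ≈ (18.8, -34.9).
Distances from that point to each station vs reported:
  N_03: calculated 32.4 vs reported 32.4 → residual 0.0 km
  N_04: calculated 67.1 vs reported 67.1 → residual 0.0 km
  N_05: calculated 30.6 vs reported 53.5 → residual 22.9 km
  N_06: calculated 87.4 vs reported 87.4 → residual 0.0 km
N_03, N_04, N_06 are mutually consistent (residuals ≈ 0); N_05 is off by 22.9 km.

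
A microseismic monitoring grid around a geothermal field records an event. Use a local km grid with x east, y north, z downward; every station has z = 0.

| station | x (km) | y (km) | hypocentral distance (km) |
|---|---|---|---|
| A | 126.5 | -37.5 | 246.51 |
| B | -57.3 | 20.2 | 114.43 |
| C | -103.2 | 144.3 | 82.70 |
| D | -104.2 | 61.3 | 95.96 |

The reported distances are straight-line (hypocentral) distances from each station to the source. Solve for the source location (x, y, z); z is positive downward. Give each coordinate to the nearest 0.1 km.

x ≈ -55.8 km, y ≈ 116.5 km, depth ≈ 61.8 km

Each station gives a sphere (x−x_i)² + (y−y_i)² + z² = d_i² (stations at z=0).
Subtracting the A sphere from B and C: z² cancels, leaving linear equations in x and y:
-367.6 x + 115.4 y = 33955.79
-459.4 x + 363.6 y = 67992.12
Solving: x ≈ -55.801, y ≈ 116.494 km (keep extra digits for the depth step; rounded: -55.8, 116.5).
Then from the A sphere: z² = 246.51² − (x − 126.5)² − (y + 37.5)² with x = -55.801, y = 116.494, so z ≈ 61.801 ≈ 61.8 km.
Check against D (with the unrounded solution): distance 95.96 ≈ 95.96 km. ✓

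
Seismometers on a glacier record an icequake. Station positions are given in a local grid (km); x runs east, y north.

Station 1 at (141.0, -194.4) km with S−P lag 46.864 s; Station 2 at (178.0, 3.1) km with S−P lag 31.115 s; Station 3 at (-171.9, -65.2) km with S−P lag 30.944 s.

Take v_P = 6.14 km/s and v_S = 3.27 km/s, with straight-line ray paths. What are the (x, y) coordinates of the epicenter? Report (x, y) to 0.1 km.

Distance from S−P lag: d = Δt · v_P v_S / (v_P − v_S) = Δt · (6.14·3.27)/(6.14−3.27) ≈ 6.9957·Δt.
So d_Station 1 = 327.85, d_Station 2 = 217.67, d_Station 3 = 216.48 km.
Circle about each station: (x − 141.0)² + (y + 194.4)² = 327.85²; (x − 178.0)² + (y − 3.1)² = 217.67²; (x + 171.9)² + (y + 65.2)² = 216.48².
Subtracting pairs of circle equations eliminates x²+y² and gives linear equations (the radical axes):
74.0 x + 395.0 y = 34126.64
-625.8 x + 258.4 y = 36750.32
Solving the 2×2 system: x ≈ -21.4, y ≈ 90.4 km.

x ≈ -21.4 km, y ≈ 90.4 km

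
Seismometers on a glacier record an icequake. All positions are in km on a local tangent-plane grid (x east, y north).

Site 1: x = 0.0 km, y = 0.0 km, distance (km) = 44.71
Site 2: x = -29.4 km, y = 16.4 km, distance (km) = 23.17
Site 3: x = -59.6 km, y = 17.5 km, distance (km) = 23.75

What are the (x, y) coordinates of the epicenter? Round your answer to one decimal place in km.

Circle about each station: x² + y² = 44.71²; (x + 29.4)² + (y − 16.4)² = 23.17²; (x + 59.6)² + (y − 17.5)² = 23.75².
Subtracting pairs of circle equations eliminates x²+y² and gives linear equations (the radical axes):
-58.8 x + 32.8 y = 2595.46
-119.2 x + 35.0 y = 5293.33
Solving the 2×2 system: x ≈ -44.7, y ≈ -1.0 km.

x ≈ -44.7 km, y ≈ -1.0 km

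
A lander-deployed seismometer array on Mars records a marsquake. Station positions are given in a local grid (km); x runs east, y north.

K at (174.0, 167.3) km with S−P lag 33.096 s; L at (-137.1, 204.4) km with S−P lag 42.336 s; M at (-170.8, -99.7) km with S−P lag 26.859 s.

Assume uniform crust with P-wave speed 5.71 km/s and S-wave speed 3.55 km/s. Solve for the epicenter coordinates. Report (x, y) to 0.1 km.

x ≈ 79.6 km, y ≈ -128.6 km

Distance from S−P lag: d = Δt · v_P v_S / (v_P − v_S) = Δt · (5.71·3.55)/(5.71−3.55) ≈ 9.3845·Δt.
So d_K = 310.59, d_L = 397.30, d_M = 252.06 km.
Circle about each station: (x − 174.0)² + (y − 167.3)² = 310.59²; (x + 137.1)² + (y − 204.4)² = 397.30²; (x + 170.8)² + (y + 99.7)² = 252.06².
Subtracting pairs of circle equations eliminates x²+y² and gives linear equations (the radical axes):
-622.2 x + 74.2 y = -59070.66
-689.6 x − 534.0 y = 13779.34
Solving the 2×2 system: x ≈ 79.6, y ≈ -128.6 km.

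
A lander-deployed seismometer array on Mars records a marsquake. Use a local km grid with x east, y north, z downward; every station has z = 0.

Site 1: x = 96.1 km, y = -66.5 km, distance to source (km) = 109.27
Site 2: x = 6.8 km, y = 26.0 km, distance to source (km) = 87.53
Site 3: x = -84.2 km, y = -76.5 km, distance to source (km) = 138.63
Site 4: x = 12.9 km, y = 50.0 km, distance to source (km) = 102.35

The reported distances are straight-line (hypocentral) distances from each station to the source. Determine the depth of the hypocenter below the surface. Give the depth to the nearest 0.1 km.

Each station gives a sphere (x−x_i)² + (y−y_i)² + z² = d_i² (stations at z=0).
Subtracting the Site 1 sphere from Site 2 and Site 3: z² cancels, leaving linear equations in x and y:
-178.6 x + 185.0 y = -8656.79
-360.6 x − 20.0 y = -7993.91
Solving: x ≈ 23.505, y ≈ -24.101 km (keep extra digits for the depth step; rounded: 23.5, -24.1).
Then from the Site 1 sphere: z² = 109.27² − (x − 96.1)² − (y + 66.5)² with x = 23.505, y = -24.101, so z ≈ 69.801 ≈ 69.8 km.
Check against Site 4 (with the unrounded solution): distance 102.35 ≈ 102.35 km. ✓

z ≈ 69.8 km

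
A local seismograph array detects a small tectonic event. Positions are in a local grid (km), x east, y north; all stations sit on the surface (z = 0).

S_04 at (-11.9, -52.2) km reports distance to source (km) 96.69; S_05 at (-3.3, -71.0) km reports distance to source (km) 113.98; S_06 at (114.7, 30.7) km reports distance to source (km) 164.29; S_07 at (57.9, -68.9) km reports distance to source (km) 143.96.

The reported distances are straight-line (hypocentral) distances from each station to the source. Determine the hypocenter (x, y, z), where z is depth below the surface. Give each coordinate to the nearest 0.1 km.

x ≈ -39.0 km, y ≈ 20.9 km, depth ≈ 57.2 km

Each station gives a sphere (x−x_i)² + (y−y_i)² + z² = d_i² (stations at z=0).
Subtracting the S_04 sphere from S_05 and S_06: z² cancels, leaving linear equations in x and y:
17.2 x − 37.6 y = -1457.04
253.2 x + 165.8 y = -6410.12
Solving: x ≈ -39.007, y ≈ 20.908 km (keep extra digits for the depth step; rounded: -39.0, 20.9).
Then from the S_04 sphere: z² = 96.69² − (x + 11.9)² − (y + 52.2)² with x = -39.007, y = 20.908, so z ≈ 57.179 ≈ 57.2 km.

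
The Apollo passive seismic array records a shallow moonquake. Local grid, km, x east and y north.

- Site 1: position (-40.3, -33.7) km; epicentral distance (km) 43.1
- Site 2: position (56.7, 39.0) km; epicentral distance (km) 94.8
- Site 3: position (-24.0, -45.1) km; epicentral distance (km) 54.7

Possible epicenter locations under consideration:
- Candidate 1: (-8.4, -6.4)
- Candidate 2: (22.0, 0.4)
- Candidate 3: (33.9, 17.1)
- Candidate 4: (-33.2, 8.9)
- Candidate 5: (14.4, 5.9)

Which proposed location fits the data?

Candidate 4

For each candidate, compare |candidate − station| to the reported distance:
Candidate 1: residuals Site 1 1.1, Site 2 15.4, Site 3 13.0 → max 15.4 km
Candidate 2: residuals Site 1 27.9, Site 2 42.9, Site 3 10.0 → max 42.9 km
Candidate 3: residuals Site 1 46.8, Site 2 63.2, Site 3 30.3 → max 63.2 km
Candidate 4: residuals Site 1 0.1, Site 2 0.0, Site 3 0.1 → max 0.1 km
Candidate 5: residuals Site 1 24.4, Site 2 41.1, Site 3 9.1 → max 41.1 km
Only Candidate 4 has all residuals ≈ 0.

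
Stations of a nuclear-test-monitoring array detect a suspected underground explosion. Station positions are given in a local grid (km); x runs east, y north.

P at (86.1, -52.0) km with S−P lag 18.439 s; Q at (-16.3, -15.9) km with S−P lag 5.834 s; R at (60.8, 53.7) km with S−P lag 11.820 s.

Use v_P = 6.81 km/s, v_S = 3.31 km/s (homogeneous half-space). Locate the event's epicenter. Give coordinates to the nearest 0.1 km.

Distance from S−P lag: d = Δt · v_P v_S / (v_P − v_S) = Δt · (6.81·3.31)/(6.81−3.31) ≈ 6.4403·Δt.
So d_P = 118.75, d_Q = 37.57, d_R = 76.12 km.
Circle about each station: (x − 86.1)² + (y + 52.0)² = 118.75²; (x + 16.3)² + (y + 15.9)² = 37.57²; (x − 60.8)² + (y − 53.7)² = 76.12².
Subtracting pairs of circle equations eliminates x²+y² and gives linear equations (the radical axes):
-204.8 x + 72.2 y = 3091.35
-50.6 x + 211.4 y = 4770.43
Solving the 2×2 system: x ≈ -7.8, y ≈ 20.7 km.

-7.8 km east, 20.7 km north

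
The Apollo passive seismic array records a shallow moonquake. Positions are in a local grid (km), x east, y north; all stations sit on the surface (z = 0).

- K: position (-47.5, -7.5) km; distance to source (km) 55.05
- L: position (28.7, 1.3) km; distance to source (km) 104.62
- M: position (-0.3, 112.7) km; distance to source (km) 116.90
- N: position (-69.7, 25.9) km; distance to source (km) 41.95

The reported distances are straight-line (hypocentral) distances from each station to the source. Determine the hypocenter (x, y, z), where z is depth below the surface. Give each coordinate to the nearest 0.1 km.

(-64.5, 24.3, 41.6)

Each station gives a sphere (x−x_i)² + (y−y_i)² + z² = d_i² (stations at z=0).
Subtracting the K sphere from L and M: z² cancels, leaving linear equations in x and y:
152.4 x + 17.6 y = -9401.96
94.4 x + 240.4 y = -246.23
Solving: x ≈ -64.499, y ≈ 24.303 km (keep extra digits for the depth step; rounded: -64.5, 24.3).
Then from the K sphere: z² = 55.05² − (x + 47.5)² − (y + 7.5)² with x = -64.499, y = 24.303, so z ≈ 41.595 ≈ 41.6 km.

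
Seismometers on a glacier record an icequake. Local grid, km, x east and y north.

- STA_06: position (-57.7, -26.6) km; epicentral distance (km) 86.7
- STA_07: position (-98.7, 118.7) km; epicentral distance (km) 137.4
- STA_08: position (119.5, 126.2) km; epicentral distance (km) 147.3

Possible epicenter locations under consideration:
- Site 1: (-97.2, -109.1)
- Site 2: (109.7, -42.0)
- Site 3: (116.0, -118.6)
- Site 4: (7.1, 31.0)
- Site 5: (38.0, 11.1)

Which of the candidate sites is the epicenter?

Site 4

For each candidate, compare |candidate − station| to the reported distance:
Site 1: residuals STA_06 4.8, STA_07 90.4, STA_08 172.6 → max 172.6 km
Site 2: residuals STA_06 81.4, STA_07 125.8, STA_08 21.2 → max 125.8 km
Site 3: residuals STA_06 109.9, STA_07 182.6, STA_08 97.5 → max 182.6 km
Site 4: residuals STA_06 0.0, STA_07 0.0, STA_08 0.0 → max 0.0 km
Site 5: residuals STA_06 16.2, STA_07 36.6, STA_08 6.3 → max 36.6 km
Only Site 4 has all residuals ≈ 0.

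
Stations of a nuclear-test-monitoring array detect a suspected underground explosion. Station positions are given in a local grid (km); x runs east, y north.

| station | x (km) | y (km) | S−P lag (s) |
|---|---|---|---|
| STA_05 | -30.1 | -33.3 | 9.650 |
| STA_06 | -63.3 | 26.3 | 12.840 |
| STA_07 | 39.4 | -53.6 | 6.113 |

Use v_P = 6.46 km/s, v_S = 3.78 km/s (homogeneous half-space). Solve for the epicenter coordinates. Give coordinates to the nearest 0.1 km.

Distance from S−P lag: d = Δt · v_P v_S / (v_P − v_S) = Δt · (6.46·3.78)/(6.46−3.78) ≈ 9.1115·Δt.
So d_STA_05 = 87.93, d_STA_06 = 116.99, d_STA_07 = 55.70 km.
Circle about each station: (x + 30.1)² + (y + 33.3)² = 87.93²; (x + 63.3)² + (y − 26.3)² = 116.99²; (x − 39.4)² + (y + 53.6)² = 55.70².
Subtracting the STA_05 equation from the STA_06 and STA_07 equations removes the quadratic terms:
-66.4 x + 119.2 y = -3271.30
139.0 x − 40.6 y = 7039.61
Solving the 2×2 system: x ≈ 50.9, y ≈ 0.9 km.
Check against STA_05 (with the unrounded x, y): √((x + 30.1)²+(y + 33.3)²) = 87.94 ≈ 87.93 km. ✓

(50.9, 0.9)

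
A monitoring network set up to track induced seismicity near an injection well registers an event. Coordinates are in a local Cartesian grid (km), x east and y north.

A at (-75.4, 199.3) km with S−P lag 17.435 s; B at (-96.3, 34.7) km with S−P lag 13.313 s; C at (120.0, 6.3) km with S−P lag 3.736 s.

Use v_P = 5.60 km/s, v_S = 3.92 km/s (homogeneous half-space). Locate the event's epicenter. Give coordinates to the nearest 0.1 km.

Distance from S−P lag: d = Δt · v_P v_S / (v_P − v_S) = Δt · (5.60·3.92)/(5.60−3.92) ≈ 13.0667·Δt.
So d_A = 227.82, d_B = 173.96, d_C = 48.82 km.
Circle about each station: (x + 75.4)² + (y − 199.3)² = 227.82²; (x + 96.3)² + (y − 34.7)² = 173.96²; (x − 120.0)² + (y − 6.3)² = 48.82².
Subtracting the A equation from the B and C equations removes the quadratic terms:
-41.8 x − 329.2 y = -13288.00
390.8 x − 386.0 y = 18552.60
Solving the 2×2 system: x ≈ 77.6, y ≈ 30.5 km.

77.6 km east, 30.5 km north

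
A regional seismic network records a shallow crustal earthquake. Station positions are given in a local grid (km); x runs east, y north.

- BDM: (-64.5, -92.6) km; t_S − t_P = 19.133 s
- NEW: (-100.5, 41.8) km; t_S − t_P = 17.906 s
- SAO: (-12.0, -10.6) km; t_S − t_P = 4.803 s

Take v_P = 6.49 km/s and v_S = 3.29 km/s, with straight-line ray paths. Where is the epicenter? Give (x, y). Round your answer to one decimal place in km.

Distance from S−P lag: d = Δt · v_P v_S / (v_P − v_S) = Δt · (6.49·3.29)/(6.49−3.29) ≈ 6.6725·Δt.
So d_BDM = 127.67, d_NEW = 119.48, d_SAO = 32.05 km.
Circle about each station: (x + 64.5)² + (y + 92.6)² = 127.67²; (x + 100.5)² + (y − 41.8)² = 119.48²; (x + 12.0)² + (y + 10.6)² = 32.05².
Subtracting pairs of circle equations eliminates x²+y² and gives linear equations (the radical axes):
-72.0 x + 268.8 y = 1136.64
105.0 x + 164.0 y = 2793.78
Solving the 2×2 system: x ≈ 14.1, y ≈ 8.0 km.
Check against BDM (with the unrounded x, y): √((x + 64.5)²+(y + 92.6)²) = 127.67 ≈ 127.67 km. ✓

x ≈ 14.1 km, y ≈ 8.0 km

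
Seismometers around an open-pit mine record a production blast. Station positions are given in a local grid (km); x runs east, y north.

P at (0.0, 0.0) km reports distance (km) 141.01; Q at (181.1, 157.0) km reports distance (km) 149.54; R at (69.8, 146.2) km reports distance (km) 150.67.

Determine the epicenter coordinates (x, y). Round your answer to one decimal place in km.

Circle about each station: x² + y² = 141.01²; (x − 181.1)² + (y − 157.0)² = 149.54²; (x − 69.8)² + (y − 146.2)² = 150.67².
Subtracting the P equation from the Q and R equations removes the quadratic terms:
362.2 x + 314.0 y = 54967.82
139.6 x + 292.4 y = 23428.85
Solving the 2×2 system: x ≈ 140.4, y ≈ 13.1 km.

140.4 km east, 13.1 km north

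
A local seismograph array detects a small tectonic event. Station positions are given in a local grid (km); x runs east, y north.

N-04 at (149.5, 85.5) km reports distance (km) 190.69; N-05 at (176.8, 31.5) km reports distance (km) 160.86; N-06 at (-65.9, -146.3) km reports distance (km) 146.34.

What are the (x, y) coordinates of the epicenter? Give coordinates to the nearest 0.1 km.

Circle about each station: (x − 149.5)² + (y − 85.5)² = 190.69²; (x − 176.8)² + (y − 31.5)² = 160.86²; (x + 65.9)² + (y + 146.3)² = 146.34².
Subtracting the N-04 equation from the N-05 and N-06 equations removes the quadratic terms:
54.6 x − 108.0 y = 13076.73
-430.8 x − 463.6 y = 11033.28
Solving the 2×2 system: x ≈ 67.8, y ≈ -86.8 km.

67.8 km east, -86.8 km north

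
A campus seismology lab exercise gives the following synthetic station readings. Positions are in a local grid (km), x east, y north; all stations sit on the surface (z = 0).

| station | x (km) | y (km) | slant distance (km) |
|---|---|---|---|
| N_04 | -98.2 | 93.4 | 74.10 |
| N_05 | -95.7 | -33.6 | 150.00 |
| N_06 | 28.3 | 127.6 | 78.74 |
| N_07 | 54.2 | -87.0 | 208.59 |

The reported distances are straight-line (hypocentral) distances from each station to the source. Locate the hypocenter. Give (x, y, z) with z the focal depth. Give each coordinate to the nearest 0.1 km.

Each station gives a sphere (x−x_i)² + (y−y_i)² + z² = d_i² (stations at z=0).
Subtracting the N_04 sphere from N_05 and N_06: z² cancels, leaving linear equations in x and y:
5.0 x − 254.0 y = -25088.54
253.0 x + 68.4 y = -1993.33
Solving: x ≈ -34.400, y ≈ 98.097 km (keep extra digits for the depth step; rounded: -34.4, 98.1).
Then from the N_04 sphere: z² = 74.10² − (x + 98.2)² − (y − 93.4)² with x = -34.400, y = 98.097, so z ≈ 37.394 ≈ 37.4 km.

x ≈ -34.4 km, y ≈ 98.1 km, depth ≈ 37.4 km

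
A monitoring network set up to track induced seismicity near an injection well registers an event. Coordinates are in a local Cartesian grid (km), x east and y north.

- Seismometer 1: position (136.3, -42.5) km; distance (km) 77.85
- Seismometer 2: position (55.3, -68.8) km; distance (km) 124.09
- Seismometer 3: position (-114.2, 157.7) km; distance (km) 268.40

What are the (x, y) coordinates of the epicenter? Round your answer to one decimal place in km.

x ≈ 124.2 km, y ≈ 34.4 km

Circle about each station: (x − 136.3)² + (y + 42.5)² = 77.85²; (x − 55.3)² + (y + 68.8)² = 124.09²; (x + 114.2)² + (y − 157.7)² = 268.40².
Subtracting the Seismometer 1 equation from the Seismometer 2 and Seismometer 3 equations removes the quadratic terms:
-162.0 x − 52.6 y = -21930.12
-501.0 x + 400.4 y = -48450.95
Solving the 2×2 system: x ≈ 124.2, y ≈ 34.4 km.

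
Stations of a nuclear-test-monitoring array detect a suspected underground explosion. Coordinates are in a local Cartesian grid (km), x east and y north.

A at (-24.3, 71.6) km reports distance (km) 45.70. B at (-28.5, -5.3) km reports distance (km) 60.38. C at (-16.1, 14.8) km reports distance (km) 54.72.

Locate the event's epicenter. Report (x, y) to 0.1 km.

(-61.6, 45.2)

Circle about each station: (x + 24.3)² + (y − 71.6)² = 45.70²; (x + 28.5)² + (y + 5.3)² = 60.38²; (x + 16.1)² + (y − 14.8)² = 54.72².
Subtracting pairs of circle equations eliminates x²+y² and gives linear equations (the radical axes):
-8.4 x − 153.8 y = -6433.96
16.4 x − 113.6 y = -6144.59
Solving the 2×2 system: x ≈ -61.6, y ≈ 45.2 km.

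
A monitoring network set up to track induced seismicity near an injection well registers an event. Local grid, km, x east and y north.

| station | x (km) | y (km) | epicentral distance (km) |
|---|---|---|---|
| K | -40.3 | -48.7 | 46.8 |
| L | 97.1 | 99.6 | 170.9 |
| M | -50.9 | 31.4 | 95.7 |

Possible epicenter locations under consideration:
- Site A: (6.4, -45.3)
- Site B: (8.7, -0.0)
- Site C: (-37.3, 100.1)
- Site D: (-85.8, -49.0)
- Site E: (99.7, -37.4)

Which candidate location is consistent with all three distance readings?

For each candidate, compare |candidate − station| to the reported distance:
Site A: residuals K 0.0, L 0.0, M 0.0 → max 0.0 km
Site B: residuals K 22.3, L 37.7, M 28.3 → max 37.7 km
Site C: residuals K 102.0, L 36.5, M 25.7 → max 102.0 km
Site D: residuals K 1.3, L 64.8, M 8.1 → max 64.8 km
Site E: residuals K 93.7, L 33.9, M 69.9 → max 93.7 km
Only Site A has all residuals ≈ 0.

Site A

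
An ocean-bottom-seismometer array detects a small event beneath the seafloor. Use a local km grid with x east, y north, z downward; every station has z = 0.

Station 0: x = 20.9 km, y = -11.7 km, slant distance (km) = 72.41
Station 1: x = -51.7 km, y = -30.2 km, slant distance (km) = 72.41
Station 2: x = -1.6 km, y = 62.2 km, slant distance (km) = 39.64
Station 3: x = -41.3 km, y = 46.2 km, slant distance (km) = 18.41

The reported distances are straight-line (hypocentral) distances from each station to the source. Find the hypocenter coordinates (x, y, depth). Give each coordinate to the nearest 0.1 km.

x ≈ -30.4 km, y ≈ 37.9 km, depth ≈ 12.3 km

Each station gives a sphere (x−x_i)² + (y−y_i)² + z² = d_i² (stations at z=0).
Subtracting the Station 0 sphere from Station 1 and Station 2: z² cancels, leaving linear equations in x and y:
-145.2 x − 37.0 y = 3011.23
-45.0 x + 147.8 y = 6969.58
Solving: x ≈ -30.396, y ≈ 37.901 km (keep extra digits for the depth step; rounded: -30.4, 37.9).
Then from the Station 0 sphere: z² = 72.41² − (x − 20.9)² − (y + 11.7)² with x = -30.396, y = 37.901, so z ≈ 12.315 ≈ 12.3 km.
Check against Station 3 (with the unrounded solution): distance 18.42 ≈ 18.41 km. ✓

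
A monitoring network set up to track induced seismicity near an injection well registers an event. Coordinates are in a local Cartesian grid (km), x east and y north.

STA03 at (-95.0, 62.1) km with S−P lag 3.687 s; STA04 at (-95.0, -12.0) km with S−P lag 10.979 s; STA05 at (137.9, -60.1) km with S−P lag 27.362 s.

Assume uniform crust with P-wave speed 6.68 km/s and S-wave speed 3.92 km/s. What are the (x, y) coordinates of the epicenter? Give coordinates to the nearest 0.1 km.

-73.9 km east, 90.0 km north

Distance from S−P lag: d = Δt · v_P v_S / (v_P − v_S) = Δt · (6.68·3.92)/(6.68−3.92) ≈ 9.4875·Δt.
So d_STA03 = 34.98, d_STA04 = 104.16, d_STA05 = 259.60 km.
Circle about each station: (x + 95.0)² + (y − 62.1)² = 34.98²; (x + 95.0)² + (y + 12.0)² = 104.16²; (x − 137.9)² + (y + 60.1)² = 259.60².
Subtracting pairs of circle equations eliminates x²+y² and gives linear equations (the radical axes):
0.0 x − 148.2 y = -13338.12
465.8 x − 244.4 y = -56421.55
Solving the 2×2 system: x ≈ -73.9, y ≈ 90.0 km.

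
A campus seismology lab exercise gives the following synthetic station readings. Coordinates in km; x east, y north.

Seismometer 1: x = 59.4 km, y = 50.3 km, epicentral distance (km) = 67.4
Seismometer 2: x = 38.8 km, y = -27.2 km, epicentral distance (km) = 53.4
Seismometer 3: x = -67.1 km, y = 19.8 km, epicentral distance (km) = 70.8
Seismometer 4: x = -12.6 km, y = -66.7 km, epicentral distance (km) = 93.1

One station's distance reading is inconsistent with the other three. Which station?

Seismometer 4

Solve using three stations at a time. Using Seismometer 1, Seismometer 2, Seismometer 3 (subtract circle equations pairwise → linear system) gives (x, y) ≈ (3.4, 12.8).
Distances from that point to each station vs reported:
  Seismometer 1: calculated 67.4 vs reported 67.4 → residual 0.0 km
  Seismometer 2: calculated 53.4 vs reported 53.4 → residual 0.0 km
  Seismometer 3: calculated 70.8 vs reported 70.8 → residual 0.0 km
  Seismometer 4: calculated 81.1 vs reported 93.1 → residual 12.0 km
Seismometer 1, Seismometer 2, Seismometer 3 are mutually consistent (residuals ≈ 0); Seismometer 4 is off by 12.0 km.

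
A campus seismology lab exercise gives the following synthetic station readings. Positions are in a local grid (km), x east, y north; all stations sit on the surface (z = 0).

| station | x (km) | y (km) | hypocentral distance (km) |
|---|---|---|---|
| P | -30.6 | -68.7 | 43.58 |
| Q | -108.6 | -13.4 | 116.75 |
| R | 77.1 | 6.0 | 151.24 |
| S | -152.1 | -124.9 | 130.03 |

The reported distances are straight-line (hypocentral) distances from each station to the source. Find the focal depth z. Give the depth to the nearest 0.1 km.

Each station gives a sphere (x−x_i)² + (y−y_i)² + z² = d_i² (stations at z=0).
Subtracting the P sphere from Q and R: z² cancels, leaving linear equations in x and y:
-156.0 x + 110.6 y = -5413.88
215.4 x + 149.4 y = -20649.96
Solving: x ≈ -31.298, y ≈ -93.095 km (keep extra digits for the depth step; rounded: -31.3, -93.1).
Then from the P sphere: z² = 43.58² − (x + 30.6)² − (y + 68.7)² with x = -31.298, y = -93.095, so z ≈ 36.106 ≈ 36.1 km.
Check against S (with the unrounded solution): distance 130.03 ≈ 130.03 km. ✓

z ≈ 36.1 km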